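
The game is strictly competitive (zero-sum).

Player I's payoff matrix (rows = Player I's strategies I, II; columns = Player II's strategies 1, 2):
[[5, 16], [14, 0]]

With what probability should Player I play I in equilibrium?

Row minima are 5 and 0, so Player I's maximin is 5; column maxima are 14 and 16, so Player II's minimax is 14. These differ, so the equilibrium is in mixed strategies.
Let Player I play I with probability p. Player II is indifferent when 5p + 14(1−p) = 16p, giving p = 14/25.

14/25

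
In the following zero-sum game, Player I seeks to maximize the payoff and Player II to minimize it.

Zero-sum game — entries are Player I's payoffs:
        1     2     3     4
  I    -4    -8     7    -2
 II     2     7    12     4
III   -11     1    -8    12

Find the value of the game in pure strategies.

Row minima: -8, 2, -11 → Player I's maximin is 2.
Column maxima: 2, 7, 12, 12 → Player II's minimax is 2.
They coincide at (II, 1), so the value is 2.

2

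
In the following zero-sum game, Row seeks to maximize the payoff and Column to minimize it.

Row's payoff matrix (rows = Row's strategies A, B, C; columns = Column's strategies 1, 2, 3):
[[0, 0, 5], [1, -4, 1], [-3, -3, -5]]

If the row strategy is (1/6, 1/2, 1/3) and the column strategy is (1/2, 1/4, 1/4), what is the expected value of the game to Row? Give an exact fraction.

-13/12

Against (1/2, 1/4, 1/4), each row's expected payoff is A: 5/4; B: -1/4; C: -7/2.
Taking the (1/6, 1/2, 1/3)-weighted average: (1/6)·(5/4) + (1/2)·(-1/4) + (1/3)·(-7/2) = -13/12.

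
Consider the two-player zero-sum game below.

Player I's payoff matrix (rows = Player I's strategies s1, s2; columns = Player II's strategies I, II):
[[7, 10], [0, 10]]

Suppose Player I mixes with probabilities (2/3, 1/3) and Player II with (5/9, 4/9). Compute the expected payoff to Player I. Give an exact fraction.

190/27

Against (5/9, 4/9), each row's expected payoff is s1: 25/3; s2: 40/9.
Taking the (2/3, 1/3)-weighted average: (2/3)·(25/3) + (1/3)·(40/9) = 190/27.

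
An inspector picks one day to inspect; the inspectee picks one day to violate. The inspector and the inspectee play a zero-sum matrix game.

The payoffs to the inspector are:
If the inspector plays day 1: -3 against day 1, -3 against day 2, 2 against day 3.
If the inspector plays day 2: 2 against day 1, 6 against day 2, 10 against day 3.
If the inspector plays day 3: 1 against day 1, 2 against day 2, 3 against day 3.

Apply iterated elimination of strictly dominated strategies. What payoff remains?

Column day 3 is strictly dominated by day 1 for the inspectee (-3<2, 2<10, 1<3); eliminate day 3.
Row day 3 is strictly dominated by row day 2 (2>1, 6>2); eliminate day 3.
Row day 1 is strictly dominated by row day 2 (2>-3, 6>-3); eliminate day 1.
Column day 2 is strictly dominated by day 1 for the inspectee (2<6); eliminate day 2.
Only (day 2, day 1) remains, with payoff 2.

2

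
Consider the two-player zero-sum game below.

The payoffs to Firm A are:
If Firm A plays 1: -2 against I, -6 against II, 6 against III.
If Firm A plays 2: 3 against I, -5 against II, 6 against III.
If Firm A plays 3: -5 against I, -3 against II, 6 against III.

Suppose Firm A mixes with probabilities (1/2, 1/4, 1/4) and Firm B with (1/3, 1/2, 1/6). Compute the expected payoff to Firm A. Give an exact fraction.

-2

Against (1/3, 1/2, 1/6), each row's expected payoff is 1: -8/3; 2: -1/2; 3: -13/6.
Taking the (1/2, 1/4, 1/4)-weighted average: (1/2)·(-8/3) + (1/4)·(-1/2) + (1/4)·(-13/6) = -2.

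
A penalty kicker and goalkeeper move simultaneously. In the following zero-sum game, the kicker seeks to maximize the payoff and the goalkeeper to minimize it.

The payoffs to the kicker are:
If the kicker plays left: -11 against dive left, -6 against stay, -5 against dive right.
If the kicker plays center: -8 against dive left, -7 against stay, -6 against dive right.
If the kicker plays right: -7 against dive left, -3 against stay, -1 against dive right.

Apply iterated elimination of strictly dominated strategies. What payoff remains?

Row center is strictly dominated by row right (-7>-8, -3>-7, -1>-6); eliminate center.
Row left is strictly dominated by row right (-7>-11, -3>-6, -1>-5); eliminate left.
Column dive right is strictly dominated by dive left for the goalkeeper (-7<-1); eliminate dive right.
Column stay is strictly dominated by dive left for the goalkeeper (-7<-3); eliminate stay.
Only (right, dive left) remains, with payoff -7.

-7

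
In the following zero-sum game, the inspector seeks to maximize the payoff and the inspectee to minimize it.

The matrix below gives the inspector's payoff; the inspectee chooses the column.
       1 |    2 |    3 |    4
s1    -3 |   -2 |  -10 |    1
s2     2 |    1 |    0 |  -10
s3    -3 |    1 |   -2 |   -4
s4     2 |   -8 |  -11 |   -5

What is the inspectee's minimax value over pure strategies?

0

The worst case (largest entry) in each column is 1: 2, 2: 1, 3: 0, 4: 1.
The best (smallest) of these is 0.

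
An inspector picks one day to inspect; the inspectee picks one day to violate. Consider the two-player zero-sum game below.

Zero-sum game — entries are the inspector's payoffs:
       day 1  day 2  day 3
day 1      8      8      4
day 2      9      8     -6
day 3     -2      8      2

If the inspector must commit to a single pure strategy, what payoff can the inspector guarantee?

The worst-case payoff for each row is day 1: 4, day 2: -6, day 3: -2.
The best of these is 4.

4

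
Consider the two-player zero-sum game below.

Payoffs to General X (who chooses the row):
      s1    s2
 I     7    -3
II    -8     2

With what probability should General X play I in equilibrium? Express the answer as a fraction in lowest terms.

Row minima are -3 and -8, so General X's maximin is -3; column maxima are 7 and 2, so General Y's minimax is 2. These differ, so the equilibrium is in mixed strategies.
Let General X play I with probability p. General Y is indifferent when 7p − 8(1−p) = −3p + 2(1−p), giving p = 1/2.

1/2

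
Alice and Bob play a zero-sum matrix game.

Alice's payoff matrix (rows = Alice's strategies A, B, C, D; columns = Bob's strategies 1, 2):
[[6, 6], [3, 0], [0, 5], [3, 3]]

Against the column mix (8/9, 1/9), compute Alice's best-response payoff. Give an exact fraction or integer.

6

A: (6)·(8/9) + (6)·(1/9) = 6.
B: (3)·(8/9) + (0)·(1/9) = 8/3.
C: (0)·(8/9) + (5)·(1/9) = 5/9.
D: (3)·(8/9) + (3)·(1/9) = 3.
The best pure response is A with expected payoff 6.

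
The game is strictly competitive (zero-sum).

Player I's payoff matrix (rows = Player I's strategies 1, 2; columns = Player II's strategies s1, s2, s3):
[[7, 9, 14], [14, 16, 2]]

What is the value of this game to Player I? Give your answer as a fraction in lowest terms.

Column s2 is strictly dominated by s1 for Player II (it gives Player I more in every row).
The remaining 2×2 game on (1, 2) × (s1, s3) has no saddle point. Let Player I play 1 with probability p; indifference gives 7p + 14(1−p) = 14p + 2(1−p), so p = 12/19.
Similarly Player II's optimal q on s1 is 12/19, and the value is 7·(12/19) + (14)·(7/19) = 182/19.

182/19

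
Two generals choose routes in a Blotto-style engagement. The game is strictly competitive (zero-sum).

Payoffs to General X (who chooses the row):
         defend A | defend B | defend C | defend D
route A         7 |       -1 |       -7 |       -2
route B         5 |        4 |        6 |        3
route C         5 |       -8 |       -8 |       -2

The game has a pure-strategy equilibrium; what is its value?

Row minima: -7, 3, -8 → General X's maximin is 3.
Column maxima: 7, 4, 6, 3 → General Y's minimax is 3.
They coincide at (route B, defend D), so the value is 3.

3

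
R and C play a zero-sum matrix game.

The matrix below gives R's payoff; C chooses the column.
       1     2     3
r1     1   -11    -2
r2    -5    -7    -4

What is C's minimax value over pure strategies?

-7

The worst case (largest entry) in each column is 1: 1, 2: -7, 3: -2.
The best (smallest) of these is -7.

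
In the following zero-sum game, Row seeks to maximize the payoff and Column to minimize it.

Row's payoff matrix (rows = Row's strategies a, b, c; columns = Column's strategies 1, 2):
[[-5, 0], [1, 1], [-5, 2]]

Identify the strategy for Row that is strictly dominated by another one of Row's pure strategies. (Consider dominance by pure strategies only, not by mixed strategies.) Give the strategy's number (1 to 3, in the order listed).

Compare a with b: 1 > -5, 1 > 0.
So b strictly dominates a for Row; a is strictly dominated.

1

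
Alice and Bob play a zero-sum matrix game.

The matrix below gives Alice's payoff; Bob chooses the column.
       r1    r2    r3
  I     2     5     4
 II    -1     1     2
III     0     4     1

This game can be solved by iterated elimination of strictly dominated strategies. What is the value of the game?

Row III is strictly dominated by row I (2>0, 5>4, 4>1); eliminate III.
Row II is strictly dominated by row I (2>-1, 5>1, 4>2); eliminate II.
Column r3 is strictly dominated by r1 for Bob (2<4); eliminate r3.
Column r2 is strictly dominated by r1 for Bob (2<5); eliminate r2.
Only (I, r1) remains, with payoff 2.

2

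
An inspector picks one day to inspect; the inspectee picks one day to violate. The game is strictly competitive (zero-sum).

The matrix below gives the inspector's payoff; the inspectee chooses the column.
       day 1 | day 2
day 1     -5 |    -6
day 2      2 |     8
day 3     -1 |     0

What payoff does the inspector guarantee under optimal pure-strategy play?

2

Row minima: -6, 2, -1 → the inspector's maximin is 2.
Column maxima: 2, 8 → the inspectee's minimax is 2.
They coincide at (day 2, day 1), so the value is 2.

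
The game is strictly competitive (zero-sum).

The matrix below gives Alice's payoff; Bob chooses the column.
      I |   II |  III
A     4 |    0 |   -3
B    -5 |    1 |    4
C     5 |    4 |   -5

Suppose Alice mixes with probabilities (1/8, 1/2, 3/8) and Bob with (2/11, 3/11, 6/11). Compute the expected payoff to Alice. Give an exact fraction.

Against (2/11, 3/11, 6/11), each row's expected payoff is A: -10/11; B: 17/11; C: -8/11.
Taking the (1/8, 1/2, 3/8)-weighted average: (1/8)·(-10/11) + (1/2)·(17/11) + (3/8)·(-8/11) = 17/44.

17/44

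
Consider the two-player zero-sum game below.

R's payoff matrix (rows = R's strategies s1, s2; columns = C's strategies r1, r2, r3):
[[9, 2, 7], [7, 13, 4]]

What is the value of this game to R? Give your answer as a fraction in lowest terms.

Column r1 is strictly dominated by r3 for C (it gives R more in every row).
The remaining 2×2 game on (s1, s2) × (r2, r3) has no saddle point. Let R play s1 with probability p; indifference gives 2p + 13(1−p) = 7p + 4(1−p), so p = 9/14.
Similarly C's optimal q on r2 is 3/14, and the value is 2·(3/14) + (7)·(11/14) = 83/14.

83/14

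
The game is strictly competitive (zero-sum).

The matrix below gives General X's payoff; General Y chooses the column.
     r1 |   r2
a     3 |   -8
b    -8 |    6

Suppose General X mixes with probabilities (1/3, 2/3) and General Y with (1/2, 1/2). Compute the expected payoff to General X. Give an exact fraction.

-3/2

Against (1/2, 1/2), each row's expected payoff is a: -5/2; b: -1.
Taking the (1/3, 2/3)-weighted average: (1/3)·(-5/2) + (2/3)·(-1) = -3/2.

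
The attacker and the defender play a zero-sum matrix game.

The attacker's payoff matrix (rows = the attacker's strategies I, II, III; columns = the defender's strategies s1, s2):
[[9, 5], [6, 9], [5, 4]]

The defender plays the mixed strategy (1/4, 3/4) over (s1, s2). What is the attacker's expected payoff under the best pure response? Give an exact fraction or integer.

33/4

I: (9)·(1/4) + (5)·(3/4) = 6.
II: (6)·(1/4) + (9)·(3/4) = 33/4.
III: (5)·(1/4) + (4)·(3/4) = 17/4.
The best pure response is II with expected payoff 33/4.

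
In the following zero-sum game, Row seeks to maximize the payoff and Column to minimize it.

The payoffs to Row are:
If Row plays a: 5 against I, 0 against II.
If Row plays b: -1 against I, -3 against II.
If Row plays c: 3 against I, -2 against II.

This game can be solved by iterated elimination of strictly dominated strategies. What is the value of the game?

0

Row c is strictly dominated by row a (5>3, 0>-2); eliminate c.
Column I is strictly dominated by II for Column (0<5, -3<-1); eliminate I.
Row b is strictly dominated by row a (0>-3); eliminate b.
Only (a, II) remains, with payoff 0.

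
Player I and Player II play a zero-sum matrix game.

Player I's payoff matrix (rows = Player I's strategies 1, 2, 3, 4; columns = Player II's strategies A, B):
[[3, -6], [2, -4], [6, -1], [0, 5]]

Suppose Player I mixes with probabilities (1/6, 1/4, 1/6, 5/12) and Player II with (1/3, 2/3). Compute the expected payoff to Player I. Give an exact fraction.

11/18

Against (1/3, 2/3), each row's expected payoff is 1: -3; 2: -2; 3: 4/3; 4: 10/3.
Taking the (1/6, 1/4, 1/6, 5/12)-weighted average: (1/6)·(-3) + (1/4)·(-2) + (1/6)·(4/3) + (5/12)·(10/3) = 11/18.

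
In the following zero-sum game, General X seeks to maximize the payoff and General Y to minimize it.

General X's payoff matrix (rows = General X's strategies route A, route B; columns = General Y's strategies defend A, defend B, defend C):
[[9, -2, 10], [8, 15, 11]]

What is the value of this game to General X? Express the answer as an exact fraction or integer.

151/18

Column defend C is strictly dominated by defend A for General Y (it gives General X more in every row).
The remaining 2×2 game on (route A, route B) × (defend A, defend B) has no saddle point. Let General X play route A with probability p; indifference gives 9p + 8(1−p) = −2p + 15(1−p), so p = 7/18.
Similarly General Y's optimal q on defend A is 17/18, and the value is 9·(17/18) + (-2)·(1/18) = 151/18.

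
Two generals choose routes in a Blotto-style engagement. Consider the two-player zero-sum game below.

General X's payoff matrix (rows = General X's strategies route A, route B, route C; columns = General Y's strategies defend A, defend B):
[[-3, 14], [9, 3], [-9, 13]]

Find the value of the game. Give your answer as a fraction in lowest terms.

Row route C is strictly dominated by row route A, so General X never plays it.
The remaining 2×2 game on (route A, route B) × (defend A, defend B) has no saddle point. Let General X play route A with probability p; indifference gives −3p + 9(1−p) = 14p + 3(1−p), so p = 6/23.
Similarly General Y's optimal q on defend A is 11/23, and the value is -3·(11/23) + (14)·(12/23) = 135/23.

135/23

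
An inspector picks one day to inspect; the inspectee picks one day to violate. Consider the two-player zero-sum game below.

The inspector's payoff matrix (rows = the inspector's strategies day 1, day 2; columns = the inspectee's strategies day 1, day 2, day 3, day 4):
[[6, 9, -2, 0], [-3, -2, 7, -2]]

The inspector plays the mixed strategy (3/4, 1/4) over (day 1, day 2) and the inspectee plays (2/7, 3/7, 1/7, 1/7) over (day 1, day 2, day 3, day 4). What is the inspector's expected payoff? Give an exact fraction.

26/7

Against (2/7, 3/7, 1/7, 1/7), each row's expected payoff is day 1: 37/7; day 2: -1.
Taking the (3/4, 1/4)-weighted average: (3/4)·(37/7) + (1/4)·(-1) = 26/7.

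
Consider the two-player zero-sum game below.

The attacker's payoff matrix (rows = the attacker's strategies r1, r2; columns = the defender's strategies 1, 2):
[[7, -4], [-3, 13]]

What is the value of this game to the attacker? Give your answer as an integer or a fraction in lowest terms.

79/27

Row minima are -4 and -3, so the attacker's maximin is -3; column maxima are 7 and 13, so the defender's minimax is 7. These differ, so the equilibrium is in mixed strategies.
Let the attacker play r1 with probability p. The defender is indifferent when 7p − 3(1−p) = −4p + 13(1−p), giving p = 16/27.
Let the defender play 1 with probability q. The attacker is indifferent when 7q − 4(1−q) = −3q + 13(1−q), giving q = 17/27.
The value is 7·(17/27) + (-4)·(10/27) = 79/27.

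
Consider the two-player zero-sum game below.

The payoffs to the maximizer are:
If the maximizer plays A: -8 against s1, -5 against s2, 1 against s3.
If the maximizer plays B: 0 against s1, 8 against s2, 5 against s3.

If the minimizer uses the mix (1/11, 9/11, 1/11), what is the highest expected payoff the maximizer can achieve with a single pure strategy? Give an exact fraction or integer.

7

A: (-8)·(1/11) + (-5)·(9/11) + (1)·(1/11) = -52/11.
B: (0)·(1/11) + (8)·(9/11) + (5)·(1/11) = 7.
The best pure response is B with expected payoff 7.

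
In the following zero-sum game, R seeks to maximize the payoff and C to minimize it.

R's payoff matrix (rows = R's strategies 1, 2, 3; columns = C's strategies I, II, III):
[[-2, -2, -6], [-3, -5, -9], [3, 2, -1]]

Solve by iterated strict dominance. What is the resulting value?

Column II is strictly dominated by III for C (-6<-2, -9<-5, -1<2); eliminate II.
Row 2 is strictly dominated by row 1 (-2>-3, -6>-9); eliminate 2.
Row 1 is strictly dominated by row 3 (3>-2, -1>-6); eliminate 1.
Column I is strictly dominated by III for C (-1<3); eliminate I.
Only (3, III) remains, with payoff -1.

-1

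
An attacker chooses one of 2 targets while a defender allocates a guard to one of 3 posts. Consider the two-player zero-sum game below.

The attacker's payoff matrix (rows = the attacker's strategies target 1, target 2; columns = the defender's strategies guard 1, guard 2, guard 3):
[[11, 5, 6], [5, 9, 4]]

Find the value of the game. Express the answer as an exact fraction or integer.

17/3

Column guard 1 is strictly dominated by guard 3 for the defender (it gives the attacker more in every row).
The remaining 2×2 game on (target 1, target 2) × (guard 2, guard 3) has no saddle point. Let the attacker play target 1 with probability p; indifference gives 5p + 9(1−p) = 6p + 4(1−p), so p = 5/6.
Similarly the defender's optimal q on guard 2 is 1/3, and the value is 5·(1/3) + (6)·(2/3) = 17/3.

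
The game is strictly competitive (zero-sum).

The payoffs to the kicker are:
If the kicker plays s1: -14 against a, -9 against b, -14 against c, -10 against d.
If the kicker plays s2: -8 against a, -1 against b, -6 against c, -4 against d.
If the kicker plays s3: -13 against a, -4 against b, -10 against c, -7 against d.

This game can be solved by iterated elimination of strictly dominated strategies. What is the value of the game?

-8

Row s1 is strictly dominated by row s2 (-8>-14, -1>-9, -6>-14, -4>-10); eliminate s1.
Row s3 is strictly dominated by row s2 (-8>-13, -1>-4, -6>-10, -4>-7); eliminate s3.
Column b is strictly dominated by a for the goalkeeper (-8<-1); eliminate b.
Column c is strictly dominated by a for the goalkeeper (-8<-6); eliminate c.
Column d is strictly dominated by a for the goalkeeper (-8<-4); eliminate d.
Only (s2, a) remains, with payoff -8.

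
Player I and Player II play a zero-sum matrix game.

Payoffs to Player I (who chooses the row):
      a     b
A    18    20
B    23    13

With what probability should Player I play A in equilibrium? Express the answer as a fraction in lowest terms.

5/6

Row minima are 18 and 13, so Player I's maximin is 18; column maxima are 23 and 20, so Player II's minimax is 20. These differ, so the equilibrium is in mixed strategies.
Let Player I play A with probability p. Player II is indifferent when 18p + 23(1−p) = 20p + 13(1−p), giving p = 5/6.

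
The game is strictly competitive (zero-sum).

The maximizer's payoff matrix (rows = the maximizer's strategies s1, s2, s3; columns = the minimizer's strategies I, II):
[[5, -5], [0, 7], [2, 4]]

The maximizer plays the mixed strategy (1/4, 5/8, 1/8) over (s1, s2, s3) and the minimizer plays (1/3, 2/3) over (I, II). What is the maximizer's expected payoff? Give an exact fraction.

Against (1/3, 2/3), each row's expected payoff is s1: -5/3; s2: 14/3; s3: 10/3.
Taking the (1/4, 5/8, 1/8)-weighted average: (1/4)·(-5/3) + (5/8)·(14/3) + (1/8)·(10/3) = 35/12.

35/12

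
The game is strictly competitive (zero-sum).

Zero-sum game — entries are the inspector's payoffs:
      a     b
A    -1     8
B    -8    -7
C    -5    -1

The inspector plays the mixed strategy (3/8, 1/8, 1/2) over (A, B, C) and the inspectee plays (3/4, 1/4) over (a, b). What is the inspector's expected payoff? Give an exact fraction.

Against (3/4, 1/4), each row's expected payoff is A: 5/4; B: -31/4; C: -4.
Taking the (3/8, 1/8, 1/2)-weighted average: (3/8)·(5/4) + (1/8)·(-31/4) + (1/2)·(-4) = -5/2.

-5/2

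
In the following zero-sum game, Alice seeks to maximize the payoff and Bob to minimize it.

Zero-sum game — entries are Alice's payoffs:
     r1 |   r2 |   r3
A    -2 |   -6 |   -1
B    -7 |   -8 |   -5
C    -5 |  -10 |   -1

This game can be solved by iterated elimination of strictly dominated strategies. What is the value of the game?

Row B is strictly dominated by row A (-2>-7, -6>-8, -1>-5); eliminate B.
Column r1 is strictly dominated by r2 for Bob (-6<-2, -10<-5); eliminate r1.
Column r3 is strictly dominated by r2 for Bob (-6<-1, -10<-1); eliminate r3.
Row C is strictly dominated by row A (-6>-10); eliminate C.
Only (A, r2) remains, with payoff -6.

-6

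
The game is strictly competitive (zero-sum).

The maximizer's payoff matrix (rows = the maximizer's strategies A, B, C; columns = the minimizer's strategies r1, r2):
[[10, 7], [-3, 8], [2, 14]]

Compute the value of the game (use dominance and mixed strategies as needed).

Row B is strictly dominated by row C, so the maximizer never plays it.
The remaining 2×2 game on (A, C) × (r1, r2) has no saddle point. Let the maximizer play A with probability p; indifference gives 10p + 2(1−p) = 7p + 14(1−p), so p = 4/5.
Similarly the minimizer's optimal q on r1 is 7/15, and the value is 10·(7/15) + (7)·(8/15) = 42/5.

42/5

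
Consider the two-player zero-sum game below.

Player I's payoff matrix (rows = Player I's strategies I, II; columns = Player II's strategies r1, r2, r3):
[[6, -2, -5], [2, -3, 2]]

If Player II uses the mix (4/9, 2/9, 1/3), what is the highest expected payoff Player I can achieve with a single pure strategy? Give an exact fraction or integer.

I: (6)·(4/9) + (-2)·(2/9) + (-5)·(1/3) = 5/9.
II: (2)·(4/9) + (-3)·(2/9) + (2)·(1/3) = 8/9.
The best pure response is II with expected payoff 8/9.

8/9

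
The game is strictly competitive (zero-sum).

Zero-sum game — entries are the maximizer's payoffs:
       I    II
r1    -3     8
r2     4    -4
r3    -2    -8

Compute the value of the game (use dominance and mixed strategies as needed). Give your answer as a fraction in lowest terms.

Row r3 is strictly dominated by row r2, so the maximizer never plays it.
The remaining 2×2 game on (r1, r2) × (I, II) has no saddle point. Let the maximizer play r1 with probability p; indifference gives −3p + 4(1−p) = 8p − 4(1−p), so p = 8/19.
Similarly the minimizer's optimal q on I is 12/19, and the value is -3·(12/19) + (8)·(7/19) = 20/19.

20/19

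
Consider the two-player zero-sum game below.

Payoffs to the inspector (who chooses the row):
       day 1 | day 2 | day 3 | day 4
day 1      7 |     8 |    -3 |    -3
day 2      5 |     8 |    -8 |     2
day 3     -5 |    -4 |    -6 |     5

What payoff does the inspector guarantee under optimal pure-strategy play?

Row minima: -3, -8, -6 → the inspector's maximin is -3.
Column maxima: 7, 8, -3, 5 → the inspectee's minimax is -3.
They coincide at (day 1, day 3), so the value is -3.

-3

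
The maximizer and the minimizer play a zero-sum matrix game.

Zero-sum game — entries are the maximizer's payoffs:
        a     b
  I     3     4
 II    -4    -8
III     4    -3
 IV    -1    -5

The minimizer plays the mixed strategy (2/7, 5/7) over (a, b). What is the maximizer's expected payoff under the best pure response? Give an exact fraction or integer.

26/7

I: (3)·(2/7) + (4)·(5/7) = 26/7.
II: (-4)·(2/7) + (-8)·(5/7) = -48/7.
III: (4)·(2/7) + (-3)·(5/7) = -1.
IV: (-1)·(2/7) + (-5)·(5/7) = -27/7.
The best pure response is I with expected payoff 26/7.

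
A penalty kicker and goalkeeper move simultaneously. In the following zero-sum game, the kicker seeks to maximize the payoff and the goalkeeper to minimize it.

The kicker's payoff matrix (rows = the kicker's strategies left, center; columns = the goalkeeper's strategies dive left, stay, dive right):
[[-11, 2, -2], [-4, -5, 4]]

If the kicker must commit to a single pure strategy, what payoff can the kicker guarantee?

-5

The worst-case payoff for each row is left: -11, center: -5.
The best of these is -5.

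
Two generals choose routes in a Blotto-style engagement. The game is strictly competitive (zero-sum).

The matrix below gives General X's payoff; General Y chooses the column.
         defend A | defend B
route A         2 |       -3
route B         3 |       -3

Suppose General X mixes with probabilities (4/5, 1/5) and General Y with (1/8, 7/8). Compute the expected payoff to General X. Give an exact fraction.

-47/20

Against (1/8, 7/8), each row's expected payoff is route A: -19/8; route B: -9/4.
Taking the (4/5, 1/5)-weighted average: (4/5)·(-19/8) + (1/5)·(-9/4) = -47/20.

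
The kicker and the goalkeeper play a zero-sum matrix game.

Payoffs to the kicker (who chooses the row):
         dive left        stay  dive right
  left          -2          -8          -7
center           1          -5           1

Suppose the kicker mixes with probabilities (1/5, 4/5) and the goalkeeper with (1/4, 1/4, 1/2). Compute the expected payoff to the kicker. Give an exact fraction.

-8/5

Against (1/4, 1/4, 1/2), each row's expected payoff is left: -6; center: -1/2.
Taking the (1/5, 4/5)-weighted average: (1/5)·(-6) + (4/5)·(-1/2) = -8/5.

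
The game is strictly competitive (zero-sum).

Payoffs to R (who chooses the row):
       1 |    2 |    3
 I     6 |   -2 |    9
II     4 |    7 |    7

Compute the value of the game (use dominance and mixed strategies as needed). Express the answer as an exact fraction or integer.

Column 3 is strictly dominated by 1 for C (it gives R more in every row).
The remaining 2×2 game on (I, II) × (1, 2) has no saddle point. Let R play I with probability p; indifference gives 6p + 4(1−p) = −2p + 7(1−p), so p = 3/11.
Similarly C's optimal q on 1 is 9/11, and the value is 6·(9/11) + (-2)·(2/11) = 50/11.

50/11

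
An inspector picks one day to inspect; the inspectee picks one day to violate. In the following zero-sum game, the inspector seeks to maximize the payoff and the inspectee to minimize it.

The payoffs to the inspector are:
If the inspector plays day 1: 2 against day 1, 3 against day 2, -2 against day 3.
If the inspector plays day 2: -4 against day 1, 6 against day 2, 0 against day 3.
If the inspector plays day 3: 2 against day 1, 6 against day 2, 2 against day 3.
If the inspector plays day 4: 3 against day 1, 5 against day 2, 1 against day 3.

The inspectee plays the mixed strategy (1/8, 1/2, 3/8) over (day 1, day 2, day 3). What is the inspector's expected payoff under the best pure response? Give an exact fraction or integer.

4

day 1: (2)·(1/8) + (3)·(1/2) + (-2)·(3/8) = 1.
day 2: (-4)·(1/8) + (6)·(1/2) + (0)·(3/8) = 5/2.
day 3: (2)·(1/8) + (6)·(1/2) + (2)·(3/8) = 4.
day 4: (3)·(1/8) + (5)·(1/2) + (1)·(3/8) = 13/4.
The best pure response is day 3 with expected payoff 4.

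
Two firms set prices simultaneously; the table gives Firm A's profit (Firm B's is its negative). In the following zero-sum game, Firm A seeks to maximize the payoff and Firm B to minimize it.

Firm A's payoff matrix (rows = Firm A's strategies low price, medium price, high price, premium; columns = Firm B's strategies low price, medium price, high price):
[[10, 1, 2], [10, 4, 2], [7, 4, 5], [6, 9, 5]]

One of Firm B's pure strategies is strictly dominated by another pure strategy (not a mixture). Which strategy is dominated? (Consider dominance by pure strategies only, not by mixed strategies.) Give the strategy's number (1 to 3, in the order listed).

Firm B prefers columns that give Firm A less. Compare low price with high price: 2 < 10, 2 < 10, 5 < 7, 5 < 6.
So high price strictly dominates low price for Firm B; low price is strictly dominated.

1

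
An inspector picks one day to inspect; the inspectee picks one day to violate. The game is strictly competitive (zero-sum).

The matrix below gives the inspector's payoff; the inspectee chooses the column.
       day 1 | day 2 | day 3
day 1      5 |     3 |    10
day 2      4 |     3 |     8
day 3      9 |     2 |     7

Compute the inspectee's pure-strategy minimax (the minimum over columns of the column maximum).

3

The worst case (largest entry) in each column is day 1: 9, day 2: 3, day 3: 10.
The best (smallest) of these is 3.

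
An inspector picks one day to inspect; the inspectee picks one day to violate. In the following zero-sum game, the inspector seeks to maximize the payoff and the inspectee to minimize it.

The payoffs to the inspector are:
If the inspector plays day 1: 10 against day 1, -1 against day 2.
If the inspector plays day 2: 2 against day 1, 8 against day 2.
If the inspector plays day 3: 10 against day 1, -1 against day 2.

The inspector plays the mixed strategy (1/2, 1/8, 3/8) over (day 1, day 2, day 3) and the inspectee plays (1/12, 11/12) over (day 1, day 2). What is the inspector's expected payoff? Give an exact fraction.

83/96

Against (1/12, 11/12), each row's expected payoff is day 1: -1/12; day 2: 15/2; day 3: -1/12.
Taking the (1/2, 1/8, 3/8)-weighted average: (1/2)·(-1/12) + (1/8)·(15/2) + (3/8)·(-1/12) = 83/96.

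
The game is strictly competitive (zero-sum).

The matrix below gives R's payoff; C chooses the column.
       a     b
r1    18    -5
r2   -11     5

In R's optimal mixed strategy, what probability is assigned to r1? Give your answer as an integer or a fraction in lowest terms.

16/39

Row minima are -5 and -11, so R's maximin is -5; column maxima are 18 and 5, so C's minimax is 5. These differ, so the equilibrium is in mixed strategies.
Let R play r1 with probability p. C is indifferent when 18p − 11(1−p) = −5p + 5(1−p), giving p = 16/39.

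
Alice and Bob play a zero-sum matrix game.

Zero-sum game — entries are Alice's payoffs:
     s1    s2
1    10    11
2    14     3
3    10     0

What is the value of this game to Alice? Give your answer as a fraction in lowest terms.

Row 3 is strictly dominated by row 2, so Alice never plays it.
The remaining 2×2 game on (1, 2) × (s1, s2) has no saddle point. Let Alice play 1 with probability p; indifference gives 10p + 14(1−p) = 11p + 3(1−p), so p = 11/12.
Similarly Bob's optimal q on s1 is 2/3, and the value is 10·(2/3) + (11)·(1/3) = 31/3.

31/3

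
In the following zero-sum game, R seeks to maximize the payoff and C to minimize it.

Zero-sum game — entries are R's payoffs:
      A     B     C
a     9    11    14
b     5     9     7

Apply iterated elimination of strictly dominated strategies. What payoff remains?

9

Row b is strictly dominated by row a (9>5, 11>9, 14>7); eliminate b.
Column C is strictly dominated by A for C (9<14); eliminate C.
Column B is strictly dominated by A for C (9<11); eliminate B.
Only (a, A) remains, with payoff 9.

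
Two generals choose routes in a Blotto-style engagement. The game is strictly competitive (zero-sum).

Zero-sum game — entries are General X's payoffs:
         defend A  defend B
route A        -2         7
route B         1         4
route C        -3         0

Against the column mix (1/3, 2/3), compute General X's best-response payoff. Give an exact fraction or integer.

route A: (-2)·(1/3) + (7)·(2/3) = 4.
route B: (1)·(1/3) + (4)·(2/3) = 3.
route C: (-3)·(1/3) + (0)·(2/3) = -1.
The best pure response is route A with expected payoff 4.

4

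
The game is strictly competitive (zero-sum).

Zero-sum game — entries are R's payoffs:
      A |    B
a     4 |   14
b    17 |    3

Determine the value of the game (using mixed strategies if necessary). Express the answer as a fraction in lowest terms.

Row minima are 4 and 3, so R's maximin is 4; column maxima are 17 and 14, so C's minimax is 14. These differ, so the equilibrium is in mixed strategies.
Let R play a with probability p. C is indifferent when 4p + 17(1−p) = 14p + 3(1−p), giving p = 7/12.
Let C play A with probability q. R is indifferent when 4q + 14(1−q) = 17q + 3(1−q), giving q = 11/24.
The value is 4·(11/24) + (14)·(13/24) = 113/12.

113/12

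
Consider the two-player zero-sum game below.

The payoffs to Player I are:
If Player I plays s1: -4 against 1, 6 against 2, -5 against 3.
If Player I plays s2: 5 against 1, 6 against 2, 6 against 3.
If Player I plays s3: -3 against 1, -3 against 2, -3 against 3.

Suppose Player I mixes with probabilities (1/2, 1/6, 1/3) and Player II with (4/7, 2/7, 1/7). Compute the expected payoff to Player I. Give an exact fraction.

Against (4/7, 2/7, 1/7), each row's expected payoff is s1: -9/7; s2: 38/7; s3: -3.
Taking the (1/2, 1/6, 1/3)-weighted average: (1/2)·(-9/7) + (1/6)·(38/7) + (1/3)·(-3) = -31/42.

-31/42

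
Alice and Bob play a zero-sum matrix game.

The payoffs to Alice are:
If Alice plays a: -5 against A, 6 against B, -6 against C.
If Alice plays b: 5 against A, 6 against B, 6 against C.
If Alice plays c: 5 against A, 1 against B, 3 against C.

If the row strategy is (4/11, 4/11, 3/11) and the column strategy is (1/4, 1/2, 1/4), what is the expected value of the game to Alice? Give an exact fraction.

63/22

Against (1/4, 1/2, 1/4), each row's expected payoff is a: 1/4; b: 23/4; c: 5/2.
Taking the (4/11, 4/11, 3/11)-weighted average: (4/11)·(1/4) + (4/11)·(23/4) + (3/11)·(5/2) = 63/22.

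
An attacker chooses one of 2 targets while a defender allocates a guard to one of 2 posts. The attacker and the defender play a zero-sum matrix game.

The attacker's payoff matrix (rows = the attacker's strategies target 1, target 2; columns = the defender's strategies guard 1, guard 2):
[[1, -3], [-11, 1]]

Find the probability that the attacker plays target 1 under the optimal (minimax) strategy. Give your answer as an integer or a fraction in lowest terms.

Row minima are -3 and -11, so the attacker's maximin is -3; column maxima are 1 and 1, so the defender's minimax is 1. These differ, so the equilibrium is in mixed strategies.
Let the attacker play target 1 with probability p. The defender is indifferent when p − 11(1−p) = −3p + (1−p), giving p = 3/4.

3/4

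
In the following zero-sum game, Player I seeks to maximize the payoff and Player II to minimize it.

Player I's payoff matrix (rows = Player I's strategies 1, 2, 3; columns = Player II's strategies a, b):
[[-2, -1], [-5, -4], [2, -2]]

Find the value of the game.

Row 2 is strictly dominated by row 1, so Player I never plays it.
The remaining 2×2 game on (1, 3) × (a, b) has no saddle point. Let Player I play 1 with probability p; indifference gives −2p + 2(1−p) = −p − 2(1−p), so p = 4/5.
Similarly Player II's optimal q on a is 1/5, and the value is -2·(1/5) + (-1)·(4/5) = -6/5.

-6/5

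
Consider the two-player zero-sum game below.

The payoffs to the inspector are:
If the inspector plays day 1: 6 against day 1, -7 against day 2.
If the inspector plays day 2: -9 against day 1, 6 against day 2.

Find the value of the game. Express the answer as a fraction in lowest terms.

Row minima are -7 and -9, so the inspector's maximin is -7; column maxima are 6 and 6, so the inspectee's minimax is 6. These differ, so the equilibrium is in mixed strategies.
Let the inspector play day 1 with probability p. The inspectee is indifferent when 6p − 9(1−p) = −7p + 6(1−p), giving p = 15/28.
Let the inspectee play day 1 with probability q. The inspector is indifferent when 6q − 7(1−q) = −9q + 6(1−q), giving q = 13/28.
The value is 6·(13/28) + (-7)·(15/28) = -27/28.

-27/28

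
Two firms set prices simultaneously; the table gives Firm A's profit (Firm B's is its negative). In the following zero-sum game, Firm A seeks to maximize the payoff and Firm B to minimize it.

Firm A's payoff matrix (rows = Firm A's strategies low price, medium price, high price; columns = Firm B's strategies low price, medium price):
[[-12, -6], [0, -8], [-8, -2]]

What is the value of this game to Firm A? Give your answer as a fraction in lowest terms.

Row low price is strictly dominated by row high price, so Firm A never plays it.
The remaining 2×2 game on (medium price, high price) × (low price, medium price) has no saddle point. Let Firm A play medium price with probability p; indifference gives −8(1−p) = −8p − 2(1−p), so p = 3/7.
Similarly Firm B's optimal q on low price is 3/7, and the value is 0·(3/7) + (-8)·(4/7) = -32/7.

-32/7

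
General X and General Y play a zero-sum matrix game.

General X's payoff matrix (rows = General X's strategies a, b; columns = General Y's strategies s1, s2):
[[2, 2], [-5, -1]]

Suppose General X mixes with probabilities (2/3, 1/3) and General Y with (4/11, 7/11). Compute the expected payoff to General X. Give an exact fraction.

17/33

Against (4/11, 7/11), each row's expected payoff is a: 2; b: -27/11.
Taking the (2/3, 1/3)-weighted average: (2/3)·(2) + (1/3)·(-27/11) = 17/33.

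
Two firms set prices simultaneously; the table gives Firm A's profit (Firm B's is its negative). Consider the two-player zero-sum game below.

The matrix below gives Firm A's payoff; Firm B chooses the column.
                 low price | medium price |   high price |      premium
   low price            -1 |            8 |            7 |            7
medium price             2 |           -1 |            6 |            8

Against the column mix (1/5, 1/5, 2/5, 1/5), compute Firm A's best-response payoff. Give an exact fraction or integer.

28/5

low price: (-1)·(1/5) + (8)·(1/5) + (7)·(2/5) + (7)·(1/5) = 28/5.
medium price: (2)·(1/5) + (-1)·(1/5) + (6)·(2/5) + (8)·(1/5) = 21/5.
The best pure response is low price with expected payoff 28/5.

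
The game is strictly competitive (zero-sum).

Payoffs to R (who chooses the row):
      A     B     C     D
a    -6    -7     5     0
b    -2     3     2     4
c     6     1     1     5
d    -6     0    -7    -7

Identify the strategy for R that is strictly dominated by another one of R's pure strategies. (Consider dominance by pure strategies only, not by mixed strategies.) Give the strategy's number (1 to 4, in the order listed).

4

Compare d with b: -2 > -6, 3 > 0, 2 > -7, 4 > -7.
So b strictly dominates d for R; d is strictly dominated.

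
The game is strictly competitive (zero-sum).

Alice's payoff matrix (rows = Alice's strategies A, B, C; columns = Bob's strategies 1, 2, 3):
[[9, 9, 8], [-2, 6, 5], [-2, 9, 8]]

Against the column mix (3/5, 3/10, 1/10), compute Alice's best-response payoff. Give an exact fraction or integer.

A: (9)·(3/5) + (9)·(3/10) + (8)·(1/10) = 89/10.
B: (-2)·(3/5) + (6)·(3/10) + (5)·(1/10) = 11/10.
C: (-2)·(3/5) + (9)·(3/10) + (8)·(1/10) = 23/10.
The best pure response is A with expected payoff 89/10.

89/10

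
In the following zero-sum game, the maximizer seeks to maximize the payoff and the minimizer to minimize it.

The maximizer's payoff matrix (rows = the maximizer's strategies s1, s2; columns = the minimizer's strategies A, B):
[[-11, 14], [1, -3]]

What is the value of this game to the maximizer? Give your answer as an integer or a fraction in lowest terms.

Row minima are -11 and -3, so the maximizer's maximin is -3; column maxima are 1 and 14, so the minimizer's minimax is 1. These differ, so the equilibrium is in mixed strategies.
Let the maximizer play s1 with probability p. The minimizer is indifferent when −11p + (1−p) = 14p − 3(1−p), giving p = 4/29.
Let the minimizer play A with probability q. The maximizer is indifferent when −11q + 14(1−q) = q − 3(1−q), giving q = 17/29.
The value is -11·(17/29) + (14)·(12/29) = -19/29.

-19/29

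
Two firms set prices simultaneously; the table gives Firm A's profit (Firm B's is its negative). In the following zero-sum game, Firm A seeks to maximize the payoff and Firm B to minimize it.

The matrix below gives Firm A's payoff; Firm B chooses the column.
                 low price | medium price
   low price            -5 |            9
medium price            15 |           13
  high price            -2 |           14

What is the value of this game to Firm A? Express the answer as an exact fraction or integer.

118/9

Row low price is strictly dominated by row high price, so Firm A never plays it.
The remaining 2×2 game on (medium price, high price) × (low price, medium price) has no saddle point. Let Firm A play medium price with probability p; indifference gives 15p − 2(1−p) = 13p + 14(1−p), so p = 8/9.
Similarly Firm B's optimal q on low price is 1/18, and the value is 15·(1/18) + (13)·(17/18) = 118/9.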